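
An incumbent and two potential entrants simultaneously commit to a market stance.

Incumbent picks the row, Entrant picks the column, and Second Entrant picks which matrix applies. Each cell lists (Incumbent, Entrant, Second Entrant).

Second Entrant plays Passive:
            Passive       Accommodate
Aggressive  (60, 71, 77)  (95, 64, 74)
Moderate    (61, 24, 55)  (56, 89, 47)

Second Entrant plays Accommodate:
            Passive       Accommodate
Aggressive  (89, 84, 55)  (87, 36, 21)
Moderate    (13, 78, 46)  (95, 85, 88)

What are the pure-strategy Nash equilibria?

The unique pure-strategy Nash equilibrium is (Moderate, Accommodate, Accommodate).

For each player, find the best response to each opponent profile; mutual best responses are the pure NE.
Incumbent against (Passive, Passive): payoffs 60, 61 → best response Moderate.
Incumbent against (Passive, Accommodate): payoffs 89, 13 → best response Aggressive.
Incumbent against (Accommodate, Passive): payoffs 95, 56 → best response Aggressive.
Incumbent against (Accommodate, Accommodate): payoffs 87, 95 → best response Moderate.
Entrant against (Aggressive, Passive): payoffs 71, 64 → best response Passive.
Entrant against (Aggressive, Accommodate): payoffs 84, 36 → best response Passive.
Entrant against (Moderate, Passive): payoffs 24, 89 → best response Accommodate.
Entrant against (Moderate, Accommodate): payoffs 78, 85 → best response Accommodate.
Second Entrant against (Aggressive, Passive): payoffs 77, 55 → best response Passive.
Second Entrant against (Aggressive, Accommodate): payoffs 74, 21 → best response Passive.
Second Entrant against (Moderate, Passive): payoffs 55, 46 → best response Passive.
Second Entrant against (Moderate, Accommodate): payoffs 47, 88 → best response Accommodate.
Mutual best responses: (Moderate, Accommodate, Accommodate).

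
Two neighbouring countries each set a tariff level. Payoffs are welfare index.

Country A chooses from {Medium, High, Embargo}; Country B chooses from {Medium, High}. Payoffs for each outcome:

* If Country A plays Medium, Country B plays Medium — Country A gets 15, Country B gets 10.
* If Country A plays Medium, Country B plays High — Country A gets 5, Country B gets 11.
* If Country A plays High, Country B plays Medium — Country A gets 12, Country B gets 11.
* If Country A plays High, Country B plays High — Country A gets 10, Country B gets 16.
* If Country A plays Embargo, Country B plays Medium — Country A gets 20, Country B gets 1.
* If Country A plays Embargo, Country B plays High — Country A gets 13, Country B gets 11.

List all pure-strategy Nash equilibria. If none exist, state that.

Check each profile: it is a Nash equilibrium iff no player can strictly gain by switching unilaterally.
(Medium, Medium): Country A can switch to Embargo (15 → 20). Not NE.
(Medium, High): Country A can switch to High (5 → 10). Not NE.
(High, Medium): Country A can switch to Medium (12 → 15). Not NE.
(High, High): Country A can switch to Embargo (10 → 13). Not NE.
(Embargo, Medium): Country B can switch to High (1 → 11). Not NE.
(Embargo, High): Country A gets 13, best alternative 10; Country B gets 11, best alternative 1. No profitable deviation — NE.

Pure NE: (Embargo, High)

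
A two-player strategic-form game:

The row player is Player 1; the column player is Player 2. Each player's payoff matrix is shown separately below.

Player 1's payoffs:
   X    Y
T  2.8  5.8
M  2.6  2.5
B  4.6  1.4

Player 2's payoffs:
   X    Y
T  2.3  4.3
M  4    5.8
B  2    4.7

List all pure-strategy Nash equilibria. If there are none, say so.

(T, Y)

(T, X): Player 1 can switch to B (2.8 → 4.6). Not NE.
(T, Y): Player 1 gets 5.8, best alternative 2.5; Player 2 gets 4.3, best alternative 2.3. No profitable deviation — NE.
(M, X): Player 1 can switch to T (2.6 → 2.8). Not NE.
(M, Y): Player 1 can switch to T (2.5 → 5.8). Not NE.
(B, X): Player 2 can switch to Y (2 → 4.7). Not NE.
(B, Y): Player 1 can switch to T (1.4 → 5.8). Not NE.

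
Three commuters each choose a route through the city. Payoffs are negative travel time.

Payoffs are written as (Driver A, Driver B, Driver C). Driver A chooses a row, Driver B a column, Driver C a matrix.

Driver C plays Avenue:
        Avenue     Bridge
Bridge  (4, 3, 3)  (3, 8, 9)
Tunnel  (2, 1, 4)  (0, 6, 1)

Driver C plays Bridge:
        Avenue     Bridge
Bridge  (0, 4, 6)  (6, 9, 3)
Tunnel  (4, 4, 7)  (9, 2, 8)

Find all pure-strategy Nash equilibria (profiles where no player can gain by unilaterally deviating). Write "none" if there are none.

Pure-strategy Nash equilibria: (Bridge, Bridge, Avenue) and (Tunnel, Avenue, Bridge)

(Bridge, Avenue, Avenue): Driver B can switch to Bridge (3 → 8). Not NE.
(Bridge, Avenue, Bridge): Driver A can switch to Tunnel (0 → 4). Not NE.
(Bridge, Bridge, Avenue): Driver A gets 3, best alternative 0; Driver B gets 8, best alternative 3; Driver C gets 9, best alternative 3. No profitable deviation — NE.
(Bridge, Bridge, Bridge): Driver A can switch to Tunnel (6 → 9). Not NE.
(Tunnel, Avenue, Avenue): Driver A can switch to Bridge (2 → 4). Not NE.
(Tunnel, Avenue, Bridge): Driver A gets 4, best alternative 0; Driver B gets 4, best alternative 2; Driver C gets 7, best alternative 4. No profitable deviation — NE.
(Tunnel, Bridge, Avenue): Driver A can switch to Bridge (0 → 3). Not NE.
(Tunnel, Bridge, Bridge): Driver B can switch to Avenue (2 → 4). Not NE.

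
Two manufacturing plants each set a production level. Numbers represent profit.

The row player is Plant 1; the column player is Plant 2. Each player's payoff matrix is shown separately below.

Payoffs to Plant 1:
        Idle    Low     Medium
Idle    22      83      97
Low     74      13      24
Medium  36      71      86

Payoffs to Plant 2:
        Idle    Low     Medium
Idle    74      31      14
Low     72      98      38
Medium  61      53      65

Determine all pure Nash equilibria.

Check each profile: it is a Nash equilibrium iff no player can strictly gain by switching unilaterally.
(Idle, Idle): Plant 1 can switch to Low (22 → 74). Not NE.
(Idle, Low): Plant 2 can switch to Idle (31 → 74). Not NE.
(Idle, Medium): Plant 2 can switch to Idle (14 → 74). Not NE.
(Low, Idle): Plant 2 can switch to Low (72 → 98). Not NE.
(Low, Low): Plant 1 can switch to Idle (13 → 83). Not NE.
(Low, Medium): Plant 1 can switch to Idle (24 → 97). Not NE.
(Medium, Idle): Plant 1 can switch to Low (36 → 74). Not NE.
(Medium, Low): Plant 1 can switch to Idle (71 → 83). Not NE.
(Medium, Medium): Plant 1 can switch to Idle (86 → 97). Not NE.

No pure-strategy Nash equilibrium.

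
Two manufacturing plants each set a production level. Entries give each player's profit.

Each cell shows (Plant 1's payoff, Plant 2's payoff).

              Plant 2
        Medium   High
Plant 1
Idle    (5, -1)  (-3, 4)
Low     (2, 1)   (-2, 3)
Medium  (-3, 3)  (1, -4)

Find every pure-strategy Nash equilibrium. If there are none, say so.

none

Mark each player's best response to every combination of opponents' strategies; a profile where every player is best-responding is a pure Nash equilibrium.
Plant 1 against Medium: payoffs 5, 2, -3 → best response Idle.
Plant 1 against High: payoffs -3, -2, 1 → best response Medium.
Plant 2 against Idle: payoffs -1, 4 → best response High.
Plant 2 against Low: payoffs 1, 3 → best response High.
Plant 2 against Medium: payoffs 3, -4 → best response Medium.
No profile is a mutual best response for all players.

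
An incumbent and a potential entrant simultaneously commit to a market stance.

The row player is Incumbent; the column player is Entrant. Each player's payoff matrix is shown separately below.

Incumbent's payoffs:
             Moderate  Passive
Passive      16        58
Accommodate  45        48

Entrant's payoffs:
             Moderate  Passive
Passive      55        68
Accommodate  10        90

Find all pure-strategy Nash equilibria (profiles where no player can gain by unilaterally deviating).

Pure NE: (Passive, Passive)

Incumbent against Moderate: payoffs 16, 45 → best response Accommodate.
Incumbent against Passive: payoffs 58, 48 → best response Passive.
Entrant against Passive: payoffs 55, 68 → best response Passive.
Entrant against Accommodate: payoffs 10, 90 → best response Passive.
Mutual best responses: (Passive, Passive).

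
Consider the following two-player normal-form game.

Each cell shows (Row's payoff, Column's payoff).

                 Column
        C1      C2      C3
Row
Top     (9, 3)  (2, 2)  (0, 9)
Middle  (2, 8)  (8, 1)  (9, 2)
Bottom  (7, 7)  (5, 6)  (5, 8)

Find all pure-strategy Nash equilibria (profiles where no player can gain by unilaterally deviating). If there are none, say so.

Row against C1: payoffs 9, 2, 7 → best response Top.
Row against C2: payoffs 2, 8, 5 → best response Middle.
Row against C3: payoffs 0, 9, 5 → best response Middle.
Column against Top: payoffs 3, 2, 9 → best response C3.
Column against Middle: payoffs 8, 1, 2 → best response C1.
Column against Bottom: payoffs 7, 6, 8 → best response C3.
No profile is a mutual best response for all players.

This game has no pure Nash equilibrium.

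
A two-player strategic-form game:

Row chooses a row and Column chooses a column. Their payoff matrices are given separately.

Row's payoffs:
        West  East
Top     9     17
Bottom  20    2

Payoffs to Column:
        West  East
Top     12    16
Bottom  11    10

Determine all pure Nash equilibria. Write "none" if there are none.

Check each profile: it is a Nash equilibrium iff no player can strictly gain by switching unilaterally.
(Top, West): Row can switch to Bottom (9 → 20). Not NE.
(Top, East): Row gets 17, best alternative 2; Column gets 16, best alternative 12. No profitable deviation — NE.
(Bottom, West): Row gets 20, best alternative 9; Column gets 11, best alternative 10. No profitable deviation — NE.
(Bottom, East): Row can switch to Top (2 → 17). Not NE.

The pure Nash equilibria are (Top, East); (Bottom, West).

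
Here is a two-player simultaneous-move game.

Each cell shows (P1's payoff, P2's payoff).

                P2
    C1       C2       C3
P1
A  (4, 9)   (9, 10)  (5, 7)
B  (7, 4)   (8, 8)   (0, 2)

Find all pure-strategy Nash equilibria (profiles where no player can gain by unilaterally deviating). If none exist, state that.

P1 against C1: payoffs 4, 7 → best response B.
P1 against C2: payoffs 9, 8 → best response A.
P1 against C3: payoffs 5, 0 → best response A.
P2 against A: payoffs 9, 10, 7 → best response C2.
P2 against B: payoffs 4, 8, 2 → best response C2.
Mutual best responses: (A, C2).

The unique pure-strategy Nash equilibrium is (A, C2).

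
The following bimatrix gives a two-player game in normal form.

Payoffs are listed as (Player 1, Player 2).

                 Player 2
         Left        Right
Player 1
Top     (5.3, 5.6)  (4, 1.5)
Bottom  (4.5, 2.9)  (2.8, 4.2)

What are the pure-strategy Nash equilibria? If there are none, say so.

The unique pure-strategy Nash equilibrium is (Top, Left).

For each strategy profile, look for a profitable unilateral deviation.
(Top, Left): Player 1 gets 5.3, best alternative 4.5; Player 2 gets 5.6, best alternative 1.5. No profitable deviation — NE.
(Top, Right): Player 2 can switch to Left (1.5 → 5.6). Not NE.
(Bottom, Left): Player 1 can switch to Top (4.5 → 5.3). Not NE.
(Bottom, Right): Player 1 can switch to Top (2.8 → 4). Not NE.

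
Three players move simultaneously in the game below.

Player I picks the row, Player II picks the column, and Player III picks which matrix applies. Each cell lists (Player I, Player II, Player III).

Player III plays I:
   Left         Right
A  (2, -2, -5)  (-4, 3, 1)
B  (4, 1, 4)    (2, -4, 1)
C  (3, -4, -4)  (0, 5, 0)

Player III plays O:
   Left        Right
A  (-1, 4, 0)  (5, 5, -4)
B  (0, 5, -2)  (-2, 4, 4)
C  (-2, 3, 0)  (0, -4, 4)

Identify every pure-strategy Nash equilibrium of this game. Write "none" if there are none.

The unique pure-strategy Nash equilibrium is (B, Left, I).

For each strategy profile, look for a profitable unilateral deviation.
(A, Left, I): Player I can switch to B (2 → 4). Not NE.
(A, Left, O): Player I can switch to B (-1 → 0). Not NE.
(A, Right, I): Player I can switch to B (-4 → 2). Not NE.
(A, Right, O): Player III can switch to I (-4 → 1). Not NE.
(B, Left, I): Player I gets 4, best alternative 3; Player II gets 1, best alternative -4; Player III gets 4, best alternative -2. No profitable deviation — NE.
(B, Left, O): Player III can switch to I (-2 → 4). Not NE.
(B, Right, I): Player II can switch to Left (-4 → 1). Not NE.
(The remaining 5 profiles each have a profitable deviation by the same check.)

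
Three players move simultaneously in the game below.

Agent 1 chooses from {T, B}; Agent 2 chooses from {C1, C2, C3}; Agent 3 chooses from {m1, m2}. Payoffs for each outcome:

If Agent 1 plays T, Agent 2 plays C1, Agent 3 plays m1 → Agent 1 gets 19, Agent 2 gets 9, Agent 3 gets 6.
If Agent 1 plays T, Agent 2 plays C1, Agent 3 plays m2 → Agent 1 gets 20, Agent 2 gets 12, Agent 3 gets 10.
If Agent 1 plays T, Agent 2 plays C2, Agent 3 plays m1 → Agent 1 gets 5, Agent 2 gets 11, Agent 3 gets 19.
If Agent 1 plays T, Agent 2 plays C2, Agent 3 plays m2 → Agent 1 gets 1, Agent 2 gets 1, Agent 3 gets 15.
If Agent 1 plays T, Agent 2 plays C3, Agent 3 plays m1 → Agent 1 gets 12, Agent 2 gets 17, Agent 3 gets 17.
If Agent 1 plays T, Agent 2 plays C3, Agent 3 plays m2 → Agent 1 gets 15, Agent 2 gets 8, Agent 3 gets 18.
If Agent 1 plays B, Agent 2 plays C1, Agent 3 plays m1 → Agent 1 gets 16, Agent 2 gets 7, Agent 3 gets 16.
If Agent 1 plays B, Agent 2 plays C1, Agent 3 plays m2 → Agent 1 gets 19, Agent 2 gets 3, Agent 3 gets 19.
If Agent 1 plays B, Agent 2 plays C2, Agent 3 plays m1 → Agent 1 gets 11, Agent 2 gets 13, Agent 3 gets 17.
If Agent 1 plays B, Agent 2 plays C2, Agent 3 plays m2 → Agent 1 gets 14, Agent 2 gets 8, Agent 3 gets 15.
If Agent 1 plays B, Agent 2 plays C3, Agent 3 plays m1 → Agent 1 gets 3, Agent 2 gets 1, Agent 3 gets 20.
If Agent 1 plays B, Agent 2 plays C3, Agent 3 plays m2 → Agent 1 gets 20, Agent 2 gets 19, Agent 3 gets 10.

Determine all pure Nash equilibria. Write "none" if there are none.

Agent 1 against (C1, m1): payoffs 19, 16 → best response T.
Agent 1 against (C1, m2): payoffs 20, 19 → best response T.
Agent 1 against (C2, m1): payoffs 5, 11 → best response B.
Agent 1 against (C2, m2): payoffs 1, 14 → best response B.
Agent 1 against (C3, m1): payoffs 12, 3 → best response T.
Agent 1 against (C3, m2): payoffs 15, 20 → best response B.
Agent 2 against (T, m1): payoffs 9, 11, 17 → best response C3.
Agent 2 against (T, m2): payoffs 12, 1, 8 → best response C1.
Agent 2 against (B, m1): payoffs 7, 13, 1 → best response C2.
Agent 2 against (B, m2): payoffs 3, 8, 19 → best response C3.
Agent 3 against (T, C1): payoffs 6, 10 → best response m2.
Agent 3 against (T, C2): payoffs 19, 15 → best response m1.
Agent 3 against (T, C3): payoffs 17, 18 → best response m2.
Agent 3 against (B, C1): payoffs 16, 19 → best response m2.
Agent 3 against (B, C2): payoffs 17, 15 → best response m1.
Agent 3 against (B, C3): payoffs 20, 10 → best response m1.
Mutual best responses: (T, C1, m2); (B, C2, m1).

The pure Nash equilibria are (T, C1, m2); (B, C2, m1).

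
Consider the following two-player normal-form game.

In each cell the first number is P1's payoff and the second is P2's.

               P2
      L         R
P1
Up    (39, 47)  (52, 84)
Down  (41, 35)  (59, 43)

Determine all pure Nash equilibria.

The unique pure-strategy Nash equilibrium is (Down, R).

P1 against L: payoffs 39, 41 → best response Down.
P1 against R: payoffs 52, 59 → best response Down.
P2 against Up: payoffs 47, 84 → best response R.
P2 against Down: payoffs 35, 43 → best response R.
Mutual best responses: (Down, R).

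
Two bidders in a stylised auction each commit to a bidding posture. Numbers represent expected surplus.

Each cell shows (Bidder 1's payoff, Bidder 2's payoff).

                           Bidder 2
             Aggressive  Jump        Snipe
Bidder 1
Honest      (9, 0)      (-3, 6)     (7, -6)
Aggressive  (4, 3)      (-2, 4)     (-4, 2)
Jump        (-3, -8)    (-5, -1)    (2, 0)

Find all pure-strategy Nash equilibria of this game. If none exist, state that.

Mark each player's best response to every combination of opponents' strategies; a profile where every player is best-responding is a pure Nash equilibrium.
Bidder 1 against Aggressive: payoffs 9, 4, -3 → best response Honest.
Bidder 1 against Jump: payoffs -3, -2, -5 → best response Aggressive.
Bidder 1 against Snipe: payoffs 7, -4, 2 → best response Honest.
Bidder 2 against Honest: payoffs 0, 6, -6 → best response Jump.
Bidder 2 against Aggressive: payoffs 3, 4, 2 → best response Jump.
Bidder 2 against Jump: payoffs -8, -1, 0 → best response Snipe.
Mutual best responses: (Aggressive, Jump).

(Aggressive, Jump)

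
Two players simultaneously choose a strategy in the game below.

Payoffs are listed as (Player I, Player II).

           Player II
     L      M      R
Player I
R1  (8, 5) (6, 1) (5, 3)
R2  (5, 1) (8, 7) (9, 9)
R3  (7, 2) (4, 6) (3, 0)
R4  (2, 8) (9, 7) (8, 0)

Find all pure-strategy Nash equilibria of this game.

Pure-strategy Nash equilibria: (R1, L), (R2, R)

(R1, L): Player I gets 8, best alternative 7; Player II gets 5, best alternative 3. No profitable deviation — NE.
(R1, M): Player I can switch to R2 (6 → 8). Not NE.
(R1, R): Player I can switch to R2 (5 → 9). Not NE.
(R2, L): Player I can switch to R1 (5 → 8). Not NE.
(R2, M): Player I can switch to R4 (8 → 9). Not NE.
(R2, R): Player I gets 9, best alternative 8; Player II gets 9, best alternative 7. No profitable deviation — NE.
(R3, L): Player I can switch to R1 (7 → 8). Not NE.
(R3, M): Player I can switch to R1 (4 → 6). Not NE.
(R3, R): Player I can switch to R1 (3 → 5). Not NE.
(R4, L): Player I can switch to R1 (2 → 8). Not NE.
(R4, M): Player II can switch to L (7 → 8). Not NE.
(R4, R): Player I can switch to R2 (8 → 9). Not NE.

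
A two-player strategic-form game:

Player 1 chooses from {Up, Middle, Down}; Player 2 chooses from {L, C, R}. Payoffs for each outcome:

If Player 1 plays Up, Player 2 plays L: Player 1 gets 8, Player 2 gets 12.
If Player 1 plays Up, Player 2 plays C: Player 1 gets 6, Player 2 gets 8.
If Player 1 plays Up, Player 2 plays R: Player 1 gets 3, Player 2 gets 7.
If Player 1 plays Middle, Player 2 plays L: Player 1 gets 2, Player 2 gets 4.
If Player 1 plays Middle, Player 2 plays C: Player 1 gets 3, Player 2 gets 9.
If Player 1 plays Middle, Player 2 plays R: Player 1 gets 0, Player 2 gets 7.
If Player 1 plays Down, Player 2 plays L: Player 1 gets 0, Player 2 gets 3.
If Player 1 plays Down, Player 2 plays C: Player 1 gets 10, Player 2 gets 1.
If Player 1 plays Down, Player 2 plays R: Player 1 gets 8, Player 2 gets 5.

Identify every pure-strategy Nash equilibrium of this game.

The pure Nash equilibria are (Up, L) and (Down, R).

For each strategy profile, look for a profitable unilateral deviation.
(Up, L): Player 1 gets 8, best alternative 2; Player 2 gets 12, best alternative 8. No profitable deviation — NE.
(Up, C): Player 1 can switch to Down (6 → 10). Not NE.
(Up, R): Player 1 can switch to Down (3 → 8). Not NE.
(Middle, L): Player 1 can switch to Up (2 → 8). Not NE.
(Middle, C): Player 1 can switch to Up (3 → 6). Not NE.
(Middle, R): Player 1 can switch to Up (0 → 3). Not NE.
(Down, L): Player 1 can switch to Up (0 → 8). Not NE.
(Down, C): Player 2 can switch to L (1 → 3). Not NE.
(Down, R): Player 1 gets 8, best alternative 3; Player 2 gets 5, best alternative 3. No profitable deviation — NE.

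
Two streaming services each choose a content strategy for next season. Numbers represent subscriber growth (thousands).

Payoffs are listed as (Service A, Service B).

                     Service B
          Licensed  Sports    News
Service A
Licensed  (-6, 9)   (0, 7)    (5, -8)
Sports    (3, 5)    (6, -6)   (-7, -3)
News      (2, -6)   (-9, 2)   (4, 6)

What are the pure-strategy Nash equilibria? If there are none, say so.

(Sports, Licensed)

Service A against Licensed: payoffs -6, 3, 2 → best response Sports.
Service A against Sports: payoffs 0, 6, -9 → best response Sports.
Service A against News: payoffs 5, -7, 4 → best response Licensed.
Service B against Licensed: payoffs 9, 7, -8 → best response Licensed.
Service B against Sports: payoffs 5, -6, -3 → best response Licensed.
Service B against News: payoffs -6, 2, 6 → best response News.
Mutual best responses: (Sports, Licensed).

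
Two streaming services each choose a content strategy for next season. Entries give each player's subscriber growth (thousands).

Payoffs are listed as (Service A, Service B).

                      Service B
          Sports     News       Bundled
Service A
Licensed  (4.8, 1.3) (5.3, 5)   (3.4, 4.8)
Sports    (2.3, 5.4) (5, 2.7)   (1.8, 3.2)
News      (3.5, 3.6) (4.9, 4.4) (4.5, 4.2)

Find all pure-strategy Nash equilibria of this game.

For each player, find the best response to each opponent profile; mutual best responses are the pure NE.
Service A against Sports: payoffs 4.8, 2.3, 3.5 → best response Licensed.
Service A against News: payoffs 5.3, 5, 4.9 → best response Licensed.
Service A against Bundled: payoffs 3.4, 1.8, 4.5 → best response News.
Service B against Licensed: payoffs 1.3, 5, 4.8 → best response News.
Service B against Sports: payoffs 5.4, 2.7, 3.2 → best response Sports.
Service B against News: payoffs 3.6, 4.4, 4.2 → best response News.
Mutual best responses: (Licensed, News).

Pure NE: (Licensed, News)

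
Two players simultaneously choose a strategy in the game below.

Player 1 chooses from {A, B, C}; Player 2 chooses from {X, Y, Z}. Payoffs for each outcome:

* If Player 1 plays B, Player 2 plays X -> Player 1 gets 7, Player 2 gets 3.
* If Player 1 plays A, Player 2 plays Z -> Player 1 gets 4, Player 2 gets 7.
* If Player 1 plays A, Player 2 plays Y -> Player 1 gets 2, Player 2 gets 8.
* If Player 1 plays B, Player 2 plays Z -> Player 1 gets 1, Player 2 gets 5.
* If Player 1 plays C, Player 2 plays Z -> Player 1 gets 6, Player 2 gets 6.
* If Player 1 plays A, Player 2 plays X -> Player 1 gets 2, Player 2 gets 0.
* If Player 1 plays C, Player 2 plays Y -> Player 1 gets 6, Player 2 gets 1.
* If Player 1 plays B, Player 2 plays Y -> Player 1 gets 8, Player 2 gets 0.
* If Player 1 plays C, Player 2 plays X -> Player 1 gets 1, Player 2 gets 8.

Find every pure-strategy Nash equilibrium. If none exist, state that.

This game has no pure Nash equilibrium.

For each player, find the best response to each opponent profile; mutual best responses are the pure NE.
Player 1 against X: payoffs 2, 7, 1 → best response B.
Player 1 against Y: payoffs 2, 8, 6 → best response B.
Player 1 against Z: payoffs 4, 1, 6 → best response C.
Player 2 against A: payoffs 0, 8, 7 → best response Y.
Player 2 against B: payoffs 3, 0, 5 → best response Z.
Player 2 against C: payoffs 8, 1, 6 → best response X.
No profile is a mutual best response for all players.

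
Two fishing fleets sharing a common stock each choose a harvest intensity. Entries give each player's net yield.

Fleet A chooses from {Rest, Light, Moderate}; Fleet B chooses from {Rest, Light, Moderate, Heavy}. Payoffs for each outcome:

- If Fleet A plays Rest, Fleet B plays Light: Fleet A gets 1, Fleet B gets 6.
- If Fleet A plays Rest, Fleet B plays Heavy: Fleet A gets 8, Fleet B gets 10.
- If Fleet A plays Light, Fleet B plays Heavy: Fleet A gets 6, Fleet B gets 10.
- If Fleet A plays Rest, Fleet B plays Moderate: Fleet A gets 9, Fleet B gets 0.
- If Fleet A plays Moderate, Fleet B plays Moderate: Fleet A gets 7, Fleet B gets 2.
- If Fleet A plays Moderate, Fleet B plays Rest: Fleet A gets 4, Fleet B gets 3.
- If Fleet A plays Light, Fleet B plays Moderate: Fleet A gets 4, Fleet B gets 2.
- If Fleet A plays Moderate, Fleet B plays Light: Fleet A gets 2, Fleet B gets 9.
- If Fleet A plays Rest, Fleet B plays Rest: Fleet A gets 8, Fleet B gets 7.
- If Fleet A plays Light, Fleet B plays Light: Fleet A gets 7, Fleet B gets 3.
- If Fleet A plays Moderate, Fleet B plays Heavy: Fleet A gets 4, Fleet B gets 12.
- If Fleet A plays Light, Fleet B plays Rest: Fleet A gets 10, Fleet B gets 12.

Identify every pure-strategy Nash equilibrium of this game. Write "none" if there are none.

(Rest, Heavy) and (Light, Rest)

(Rest, Rest): Fleet A can switch to Light (8 → 10). Not NE.
(Rest, Light): Fleet A can switch to Light (1 → 7). Not NE.
(Rest, Moderate): Fleet B can switch to Rest (0 → 7). Not NE.
(Rest, Heavy): Fleet A gets 8, best alternative 6; Fleet B gets 10, best alternative 7. No profitable deviation — NE.
(Light, Rest): Fleet A gets 10, best alternative 8; Fleet B gets 12, best alternative 10. No profitable deviation — NE.
(Light, Light): Fleet B can switch to Rest (3 → 12). Not NE.
(Light, Moderate): Fleet A can switch to Rest (4 → 9). Not NE.
(Light, Heavy): Fleet A can switch to Rest (6 → 8). Not NE.
(Moderate, Rest): Fleet A can switch to Rest (4 → 8). Not NE.
(Moderate, Light): Fleet A can switch to Light (2 → 7). Not NE.
(The remaining 2 profiles each have a profitable deviation by the same check.)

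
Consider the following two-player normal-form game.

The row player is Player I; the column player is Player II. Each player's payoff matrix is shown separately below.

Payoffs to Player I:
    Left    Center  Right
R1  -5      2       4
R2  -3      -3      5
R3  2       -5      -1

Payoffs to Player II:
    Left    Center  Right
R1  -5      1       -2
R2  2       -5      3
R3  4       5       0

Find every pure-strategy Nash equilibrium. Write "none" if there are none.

(R1, Center) and (R2, Right)

Player I against Left: payoffs -5, -3, 2 → best response R3.
Player I against Center: payoffs 2, -3, -5 → best response R1.
Player I against Right: payoffs 4, 5, -1 → best response R2.
Player II against R1: payoffs -5, 1, -2 → best response Center.
Player II against R2: payoffs 2, -5, 3 → best response Right.
Player II against R3: payoffs 4, 5, 0 → best response Center.
Mutual best responses: (R1, Center); (R2, Right).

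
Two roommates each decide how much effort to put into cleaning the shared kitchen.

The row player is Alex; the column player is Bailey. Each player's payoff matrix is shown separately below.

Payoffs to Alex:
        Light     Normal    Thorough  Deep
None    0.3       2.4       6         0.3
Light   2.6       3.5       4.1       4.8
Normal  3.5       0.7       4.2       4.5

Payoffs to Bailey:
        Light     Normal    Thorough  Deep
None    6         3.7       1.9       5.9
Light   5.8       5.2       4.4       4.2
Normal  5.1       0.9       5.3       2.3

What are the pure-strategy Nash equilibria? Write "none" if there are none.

(None, Light): Alex can switch to Light (0.3 → 2.6). Not NE.
(None, Normal): Alex can switch to Light (2.4 → 3.5). Not NE.
(None, Thorough): Bailey can switch to Light (1.9 → 6). Not NE.
(None, Deep): Alex can switch to Light (0.3 → 4.8). Not NE.
(Light, Light): Alex can switch to Normal (2.6 → 3.5). Not NE.
(Light, Normal): Bailey can switch to Light (5.2 → 5.8). Not NE.
(Light, Thorough): Alex can switch to None (4.1 → 6). Not NE.
(Light, Deep): Bailey can switch to Light (4.2 → 5.8). Not NE.
(Normal, Light): Bailey can switch to Thorough (5.1 → 5.3). Not NE.
(Normal, Normal): Alex can switch to None (0.7 → 2.4). Not NE.
(The remaining 2 profiles each have a profitable deviation by the same check.)

There is no pure-strategy Nash equilibrium.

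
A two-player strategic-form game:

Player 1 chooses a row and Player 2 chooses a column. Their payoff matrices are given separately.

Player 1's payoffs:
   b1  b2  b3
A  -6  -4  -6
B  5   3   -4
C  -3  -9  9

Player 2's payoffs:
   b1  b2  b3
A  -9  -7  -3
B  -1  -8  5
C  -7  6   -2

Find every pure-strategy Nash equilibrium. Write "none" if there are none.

none

Player 1 against b1: payoffs -6, 5, -3 → best response B.
Player 1 against b2: payoffs -4, 3, -9 → best response B.
Player 1 against b3: payoffs -6, -4, 9 → best response C.
Player 2 against A: payoffs -9, -7, -3 → best response b3.
Player 2 against B: payoffs -1, -8, 5 → best response b3.
Player 2 against C: payoffs -7, 6, -2 → best response b2.
No profile is a mutual best response for all players.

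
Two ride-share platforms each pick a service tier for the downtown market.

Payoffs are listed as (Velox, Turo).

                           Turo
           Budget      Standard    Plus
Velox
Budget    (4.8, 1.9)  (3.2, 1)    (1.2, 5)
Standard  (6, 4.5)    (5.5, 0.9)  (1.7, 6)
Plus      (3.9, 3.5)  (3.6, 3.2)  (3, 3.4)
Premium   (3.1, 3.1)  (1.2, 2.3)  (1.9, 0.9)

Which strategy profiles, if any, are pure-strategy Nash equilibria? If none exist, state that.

For each player, find the best response to each opponent profile; mutual best responses are the pure NE.
Velox against Budget: payoffs 4.8, 6, 3.9, 3.1 → best response Standard.
Velox against Standard: payoffs 3.2, 5.5, 3.6, 1.2 → best response Standard.
Velox against Plus: payoffs 1.2, 1.7, 3, 1.9 → best response Plus.
Turo against Budget: payoffs 1.9, 1, 5 → best response Plus.
Turo against Standard: payoffs 4.5, 0.9, 6 → best response Plus.
Turo against Plus: payoffs 3.5, 3.2, 3.4 → best response Budget.
Turo against Premium: payoffs 3.1, 2.3, 0.9 → best response Budget.
No profile is a mutual best response for all players.

No pure-strategy Nash equilibrium.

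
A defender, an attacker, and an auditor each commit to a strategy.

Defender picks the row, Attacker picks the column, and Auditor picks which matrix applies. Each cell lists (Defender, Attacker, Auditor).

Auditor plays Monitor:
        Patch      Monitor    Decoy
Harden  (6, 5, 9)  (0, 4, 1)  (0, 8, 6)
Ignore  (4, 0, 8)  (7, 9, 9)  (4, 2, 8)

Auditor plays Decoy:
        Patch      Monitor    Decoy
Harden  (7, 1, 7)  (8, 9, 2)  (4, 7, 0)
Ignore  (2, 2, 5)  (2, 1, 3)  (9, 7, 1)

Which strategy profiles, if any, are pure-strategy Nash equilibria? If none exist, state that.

Defender against (Patch, Monitor): payoffs 6, 4 → best response Harden.
Defender against (Patch, Decoy): payoffs 7, 2 → best response Harden.
Defender against (Monitor, Monitor): payoffs 0, 7 → best response Ignore.
Defender against (Monitor, Decoy): payoffs 8, 2 → best response Harden.
Defender against (Decoy, Monitor): payoffs 0, 4 → best response Ignore.
Defender against (Decoy, Decoy): payoffs 4, 9 → best response Ignore.
Attacker against (Harden, Monitor): payoffs 5, 4, 8 → best response Decoy.
Attacker against (Harden, Decoy): payoffs 1, 9, 7 → best response Monitor.
Attacker against (Ignore, Monitor): payoffs 0, 9, 2 → best response Monitor.
Attacker against (Ignore, Decoy): payoffs 2, 1, 7 → best response Decoy.
Auditor against (Harden, Patch): payoffs 9, 7 → best response Monitor.
Auditor against (Harden, Monitor): payoffs 1, 2 → best response Decoy.
Auditor against (Harden, Decoy): payoffs 6, 0 → best response Monitor.
Auditor against (Ignore, Patch): payoffs 8, 5 → best response Monitor.
Auditor against (Ignore, Monitor): payoffs 9, 3 → best response Monitor.
Auditor against (Ignore, Decoy): payoffs 8, 1 → best response Monitor.
Mutual best responses: (Harden, Monitor, Decoy); (Ignore, Monitor, Monitor).

Pure-strategy Nash equilibria: (Harden, Monitor, Decoy); (Ignore, Monitor, Monitor)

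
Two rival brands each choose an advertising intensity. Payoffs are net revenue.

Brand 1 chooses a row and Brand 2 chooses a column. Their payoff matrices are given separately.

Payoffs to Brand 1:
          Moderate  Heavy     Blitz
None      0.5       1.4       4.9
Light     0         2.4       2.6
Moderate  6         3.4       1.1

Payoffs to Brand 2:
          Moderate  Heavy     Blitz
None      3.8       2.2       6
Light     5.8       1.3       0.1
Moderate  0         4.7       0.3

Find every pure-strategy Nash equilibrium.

The pure Nash equilibria are (None, Blitz); (Moderate, Heavy).

(None, Moderate): Brand 1 can switch to Moderate (0.5 → 6). Not NE.
(None, Heavy): Brand 1 can switch to Light (1.4 → 2.4). Not NE.
(None, Blitz): Brand 1 gets 4.9, best alternative 2.6; Brand 2 gets 6, best alternative 3.8. No profitable deviation — NE.
(Light, Moderate): Brand 1 can switch to None (0 → 0.5). Not NE.
(Light, Heavy): Brand 1 can switch to Moderate (2.4 → 3.4). Not NE.
(Light, Blitz): Brand 1 can switch to None (2.6 → 4.9). Not NE.
(Moderate, Moderate): Brand 2 can switch to Heavy (0 → 4.7). Not NE.
(Moderate, Heavy): Brand 1 gets 3.4, best alternative 2.4; Brand 2 gets 4.7, best alternative 0.3. No profitable deviation — NE.
(Moderate, Blitz): Brand 1 can switch to None (1.1 → 4.9). Not NE.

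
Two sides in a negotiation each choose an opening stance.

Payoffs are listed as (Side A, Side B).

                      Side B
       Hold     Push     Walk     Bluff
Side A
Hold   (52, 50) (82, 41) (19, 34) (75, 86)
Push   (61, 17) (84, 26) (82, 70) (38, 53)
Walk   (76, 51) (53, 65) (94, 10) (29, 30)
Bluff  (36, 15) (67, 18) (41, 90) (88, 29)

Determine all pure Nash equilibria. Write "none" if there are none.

No pure-strategy Nash equilibrium.

(Hold, Hold): Side A can switch to Push (52 → 61). Not NE.
(Hold, Push): Side A can switch to Push (82 → 84). Not NE.
(Hold, Walk): Side A can switch to Push (19 → 82). Not NE.
(Hold, Bluff): Side A can switch to Bluff (75 → 88). Not NE.
(Push, Hold): Side A can switch to Walk (61 → 76). Not NE.
(Push, Push): Side B can switch to Walk (26 → 70). Not NE.
(Push, Walk): Side A can switch to Walk (82 → 94). Not NE.
(Push, Bluff): Side A can switch to Hold (38 → 75). Not NE.
(The remaining 8 profiles each have a profitable deviation by the same check.)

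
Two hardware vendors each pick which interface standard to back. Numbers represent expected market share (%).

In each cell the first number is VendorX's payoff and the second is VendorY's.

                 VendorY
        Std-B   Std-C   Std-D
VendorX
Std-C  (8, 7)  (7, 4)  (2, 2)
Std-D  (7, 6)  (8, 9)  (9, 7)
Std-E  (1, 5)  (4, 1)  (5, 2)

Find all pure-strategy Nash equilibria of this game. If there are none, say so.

The pure Nash equilibria are (Std-C, Std-B), (Std-D, Std-C).

(Std-C, Std-B): VendorX gets 8, best alternative 7; VendorY gets 7, best alternative 4. No profitable deviation — NE.
(Std-C, Std-C): VendorX can switch to Std-D (7 → 8). Not NE.
(Std-C, Std-D): VendorX can switch to Std-D (2 → 9). Not NE.
(Std-D, Std-B): VendorX can switch to Std-C (7 → 8). Not NE.
(Std-D, Std-C): VendorX gets 8, best alternative 7; VendorY gets 9, best alternative 7. No profitable deviation — NE.
(Std-D, Std-D): VendorY can switch to Std-C (7 → 9). Not NE.
(Std-E, Std-B): VendorX can switch to Std-C (1 → 8). Not NE.
(Std-E, Std-C): VendorX can switch to Std-C (4 → 7). Not NE.
(The remaining 1 profile has a profitable deviation by the same check.)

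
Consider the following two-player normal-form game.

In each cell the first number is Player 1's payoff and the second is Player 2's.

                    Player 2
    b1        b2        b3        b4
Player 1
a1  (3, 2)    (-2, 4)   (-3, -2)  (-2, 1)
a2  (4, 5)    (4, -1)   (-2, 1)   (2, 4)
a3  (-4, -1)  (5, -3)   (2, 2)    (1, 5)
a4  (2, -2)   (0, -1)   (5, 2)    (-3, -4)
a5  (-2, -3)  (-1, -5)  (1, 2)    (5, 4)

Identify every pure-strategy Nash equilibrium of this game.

(a2, b1) and (a4, b3) and (a5, b4)

(a1, b1): Player 1 can switch to a2 (3 → 4). Not NE.
(a1, b2): Player 1 can switch to a2 (-2 → 4). Not NE.
(a1, b3): Player 1 can switch to a2 (-3 → -2). Not NE.
(a1, b4): Player 1 can switch to a2 (-2 → 2). Not NE.
(a2, b1): Player 1 gets 4, best alternative 3; Player 2 gets 5, best alternative 4. No profitable deviation — NE.
(a2, b2): Player 1 can switch to a3 (4 → 5). Not NE.
(a2, b3): Player 1 can switch to a3 (-2 → 2). Not NE.
(a2, b4): Player 1 can switch to a5 (2 → 5). Not NE.
(a3, b1): Player 1 can switch to a1 (-4 → 3). Not NE.
(a3, b2): Player 2 can switch to b1 (-3 → -1). Not NE.
(a3, b3): Player 1 can switch to a4 (2 → 5). Not NE.
(a4, b3): Player 1 gets 5, best alternative 2; Player 2 gets 2, best alternative -1. No profitable deviation — NE.
(a5, b4): Player 1 gets 5, best alternative 2; Player 2 gets 4, best alternative 2. No profitable deviation — NE.
(The remaining 7 profiles each have a profitable deviation by the same check.)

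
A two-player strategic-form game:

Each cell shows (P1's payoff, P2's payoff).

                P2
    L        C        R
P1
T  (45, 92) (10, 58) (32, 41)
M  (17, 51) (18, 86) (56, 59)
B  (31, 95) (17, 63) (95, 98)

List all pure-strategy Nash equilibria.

Mark each player's best response to every combination of opponents' strategies; a profile where every player is best-responding is a pure Nash equilibrium.
P1 against L: payoffs 45, 17, 31 → best response T.
P1 against C: payoffs 10, 18, 17 → best response M.
P1 against R: payoffs 32, 56, 95 → best response B.
P2 against T: payoffs 92, 58, 41 → best response L.
P2 against M: payoffs 51, 86, 59 → best response C.
P2 against B: payoffs 95, 63, 98 → best response R.
Mutual best responses: (T, L); (M, C); (B, R).

Pure-strategy Nash equilibria: (T, L), (M, C), (B, R)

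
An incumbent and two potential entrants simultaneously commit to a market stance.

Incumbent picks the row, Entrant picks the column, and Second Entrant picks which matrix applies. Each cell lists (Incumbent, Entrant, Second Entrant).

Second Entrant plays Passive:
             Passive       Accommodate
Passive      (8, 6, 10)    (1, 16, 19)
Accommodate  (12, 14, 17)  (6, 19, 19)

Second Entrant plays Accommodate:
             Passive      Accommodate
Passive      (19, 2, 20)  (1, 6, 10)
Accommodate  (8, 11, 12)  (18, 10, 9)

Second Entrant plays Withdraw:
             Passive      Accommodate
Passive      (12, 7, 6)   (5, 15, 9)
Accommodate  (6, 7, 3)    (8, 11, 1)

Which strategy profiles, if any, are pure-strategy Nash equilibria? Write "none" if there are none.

Pure NE: (Accommodate, Accommodate, Passive)

For each strategy profile, look for a profitable unilateral deviation.
(Passive, Passive, Passive): Incumbent can switch to Accommodate (8 → 12). Not NE.
(Passive, Passive, Accommodate): Entrant can switch to Accommodate (2 → 6). Not NE.
(Passive, Passive, Withdraw): Entrant can switch to Accommodate (7 → 15). Not NE.
(Passive, Accommodate, Passive): Incumbent can switch to Accommodate (1 → 6). Not NE.
(Passive, Accommodate, Accommodate): Incumbent can switch to Accommodate (1 → 18). Not NE.
(Passive, Accommodate, Withdraw): Incumbent can switch to Accommodate (5 → 8). Not NE.
(Accommodate, Passive, Passive): Entrant can switch to Accommodate (14 → 19). Not NE.
(Accommodate, Passive, Accommodate): Incumbent can switch to Passive (8 → 19). Not NE.
(Accommodate, Passive, Withdraw): Incumbent can switch to Passive (6 → 12). Not NE.
(Accommodate, Accommodate, Passive): Incumbent gets 6, best alternative 1; Entrant gets 19, best alternative 14; Second Entrant gets 19, best alternative 9. No profitable deviation — NE.
(Accommodate, Accommodate, Accommodate): Entrant can switch to Passive (10 → 11). Not NE.
(Accommodate, Accommodate, Withdraw): Second Entrant can switch to Passive (1 → 19). Not NE.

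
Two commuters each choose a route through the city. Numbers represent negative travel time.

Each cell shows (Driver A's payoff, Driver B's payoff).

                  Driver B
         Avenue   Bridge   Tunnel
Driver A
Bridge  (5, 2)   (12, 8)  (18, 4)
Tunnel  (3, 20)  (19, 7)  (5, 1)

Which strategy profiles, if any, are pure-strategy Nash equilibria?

Mark each player's best response to every combination of opponents' strategies; a profile where every player is best-responding is a pure Nash equilibrium.
Driver A against Avenue: payoffs 5, 3 → best response Bridge.
Driver A against Bridge: payoffs 12, 19 → best response Tunnel.
Driver A against Tunnel: payoffs 18, 5 → best response Bridge.
Driver B against Bridge: payoffs 2, 8, 4 → best response Bridge.
Driver B against Tunnel: payoffs 20, 7, 1 → best response Avenue.
No profile is a mutual best response for all players.

No pure-strategy Nash equilibrium.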